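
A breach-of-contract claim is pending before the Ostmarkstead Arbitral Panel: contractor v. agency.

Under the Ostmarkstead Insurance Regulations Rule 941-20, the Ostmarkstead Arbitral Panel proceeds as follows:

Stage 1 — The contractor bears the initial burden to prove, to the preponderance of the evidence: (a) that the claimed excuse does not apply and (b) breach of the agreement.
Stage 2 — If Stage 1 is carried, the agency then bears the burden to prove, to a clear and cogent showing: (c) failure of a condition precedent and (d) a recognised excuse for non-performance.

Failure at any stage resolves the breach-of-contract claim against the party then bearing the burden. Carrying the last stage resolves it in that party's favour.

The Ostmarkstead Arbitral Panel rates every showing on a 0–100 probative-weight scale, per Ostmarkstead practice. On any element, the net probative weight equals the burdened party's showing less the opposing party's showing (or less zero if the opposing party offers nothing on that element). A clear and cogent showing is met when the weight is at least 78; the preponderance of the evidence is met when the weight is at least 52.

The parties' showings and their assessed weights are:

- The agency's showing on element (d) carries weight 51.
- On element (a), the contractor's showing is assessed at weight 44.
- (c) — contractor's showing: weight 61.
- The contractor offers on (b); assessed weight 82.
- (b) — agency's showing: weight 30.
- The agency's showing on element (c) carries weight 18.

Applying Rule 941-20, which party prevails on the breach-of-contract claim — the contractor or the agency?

agency

Stage 1 — burden on contractor; standard: the preponderance of the evidence (weight is at least 52).
    (a): 44 < 52 [not met]
    (b): 82 − 30 = 52 ≥ 52 [met]
  The contractor does not carry Stage 1.
So the agency prevails.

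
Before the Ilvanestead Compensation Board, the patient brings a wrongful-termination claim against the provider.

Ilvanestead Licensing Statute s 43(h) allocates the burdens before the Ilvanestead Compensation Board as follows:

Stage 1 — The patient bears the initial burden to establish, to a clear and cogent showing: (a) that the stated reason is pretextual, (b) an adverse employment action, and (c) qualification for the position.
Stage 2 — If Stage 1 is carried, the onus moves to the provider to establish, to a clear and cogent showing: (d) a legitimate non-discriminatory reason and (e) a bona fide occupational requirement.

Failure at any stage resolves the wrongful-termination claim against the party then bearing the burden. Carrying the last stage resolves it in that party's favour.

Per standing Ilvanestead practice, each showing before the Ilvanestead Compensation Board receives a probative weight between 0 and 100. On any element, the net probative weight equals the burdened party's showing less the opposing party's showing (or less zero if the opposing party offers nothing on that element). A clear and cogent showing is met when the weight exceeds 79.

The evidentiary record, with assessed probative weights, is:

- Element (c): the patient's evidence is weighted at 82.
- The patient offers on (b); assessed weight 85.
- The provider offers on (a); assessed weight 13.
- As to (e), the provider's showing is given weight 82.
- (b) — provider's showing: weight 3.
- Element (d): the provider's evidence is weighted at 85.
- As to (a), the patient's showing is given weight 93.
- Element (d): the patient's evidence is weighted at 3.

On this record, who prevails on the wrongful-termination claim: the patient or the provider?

At Stage 1 the patient must meet a clear and cogent showing (weight exceeds 79): on (a) the weight is 93 less the opposing 13 gives net 80, which does exceed 79, so (a) meets the standard; on (b) the weight is 85 less the opposing 3 gives net 82, > 79, so (b) meets the standard; on (c) the weight is 82, which does exceed 79, so (c) meets the standard.
  Stage 1 is satisfied; the onus moves to the provider.
At Stage 2 the provider must meet a clear and cogent showing (weight exceeds 79): on (d) the weight is 85 less the opposing 3 gives net 82, > 79, so (d) meets the standard; on (e) the weight is 82, > 79, so (e) meets the standard.
  All elements met at the final stage.
Every stage carried; the provider prevails.

provider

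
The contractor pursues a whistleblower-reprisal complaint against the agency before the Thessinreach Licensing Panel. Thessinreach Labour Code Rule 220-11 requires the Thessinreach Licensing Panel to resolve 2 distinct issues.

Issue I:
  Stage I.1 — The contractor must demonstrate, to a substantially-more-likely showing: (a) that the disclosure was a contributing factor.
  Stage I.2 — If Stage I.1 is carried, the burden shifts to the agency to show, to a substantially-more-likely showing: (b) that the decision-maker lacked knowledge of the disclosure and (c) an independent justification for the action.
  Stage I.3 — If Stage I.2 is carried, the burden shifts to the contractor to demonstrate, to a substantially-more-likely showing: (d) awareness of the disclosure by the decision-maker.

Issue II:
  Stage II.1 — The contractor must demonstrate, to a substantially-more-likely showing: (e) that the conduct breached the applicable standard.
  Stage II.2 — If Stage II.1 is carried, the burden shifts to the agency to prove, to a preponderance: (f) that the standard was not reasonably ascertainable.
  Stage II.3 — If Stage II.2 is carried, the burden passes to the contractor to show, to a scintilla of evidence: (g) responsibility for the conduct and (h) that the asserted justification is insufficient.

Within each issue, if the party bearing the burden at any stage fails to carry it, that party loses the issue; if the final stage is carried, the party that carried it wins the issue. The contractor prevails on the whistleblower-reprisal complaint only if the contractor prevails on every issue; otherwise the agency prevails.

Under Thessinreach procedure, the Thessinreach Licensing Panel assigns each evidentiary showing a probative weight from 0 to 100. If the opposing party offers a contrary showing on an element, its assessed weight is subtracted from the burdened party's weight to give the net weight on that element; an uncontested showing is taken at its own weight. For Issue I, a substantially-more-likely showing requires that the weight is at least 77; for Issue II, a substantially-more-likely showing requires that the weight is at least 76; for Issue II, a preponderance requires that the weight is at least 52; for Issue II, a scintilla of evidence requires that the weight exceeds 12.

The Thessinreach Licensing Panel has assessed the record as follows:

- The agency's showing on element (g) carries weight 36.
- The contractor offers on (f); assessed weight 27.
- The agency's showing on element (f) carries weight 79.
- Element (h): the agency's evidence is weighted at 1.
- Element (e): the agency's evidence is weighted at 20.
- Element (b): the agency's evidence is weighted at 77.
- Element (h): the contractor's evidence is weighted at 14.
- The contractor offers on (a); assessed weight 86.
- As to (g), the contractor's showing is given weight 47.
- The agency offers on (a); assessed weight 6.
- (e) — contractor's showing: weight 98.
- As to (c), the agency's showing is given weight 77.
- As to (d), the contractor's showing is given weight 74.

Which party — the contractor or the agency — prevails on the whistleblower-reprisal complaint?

agency

— Issue I —
Stage I.1 — burden on contractor; standard: a substantially-more-likely showing (weight is at least 77).
    (a): 86 − 6 = 80 ≥ 77 [met]
  Stage I.1 is satisfied; the onus moves to the agency.
Stage I.2 — burden on agency; standard: a substantially-more-likely showing (weight is at least 77).
    (b): 77 ≥ 77 [met]
    (c): 77 ≥ 77 [met]
  Stage I.2 is satisfied; the onus moves to the contractor.
Stage I.3 — burden on contractor; standard: a substantially-more-likely showing (weight is at least 77).
    (d): 74 < 77 [not met]
  The contractor does not carry Stage I.3.
The analysis ends at Stage I.3; the agency prevails on this issue.
— Issue II —
Stage II.1 (contractor, a substantially-more-likely showing, weight is at least 76): (e) net 98−20=78 ≥ 76 — meets.
  Stage II.1 is satisfied; the onus moves to the agency.
Stage II.2 (agency, a preponderance, weight is at least 52): (f) net 79−27=52 ≥ 52 — meets.
  Stage II.2 is satisfied; the onus moves to the contractor.
Stage II.3 (contractor, a scintilla of evidence, weight exceeds 12): (g) net 47−36=11 ≤ 12 — fails; (h) net 14−1=13 > 12 — meets.
  Not every element is met, so the contractor fails to carry Stage II.3.
The agency prevails on this issue.
Per-issue: Issue I → agency; Issue II → agency. The contractor must prevail on every issue; overall, the agency prevails.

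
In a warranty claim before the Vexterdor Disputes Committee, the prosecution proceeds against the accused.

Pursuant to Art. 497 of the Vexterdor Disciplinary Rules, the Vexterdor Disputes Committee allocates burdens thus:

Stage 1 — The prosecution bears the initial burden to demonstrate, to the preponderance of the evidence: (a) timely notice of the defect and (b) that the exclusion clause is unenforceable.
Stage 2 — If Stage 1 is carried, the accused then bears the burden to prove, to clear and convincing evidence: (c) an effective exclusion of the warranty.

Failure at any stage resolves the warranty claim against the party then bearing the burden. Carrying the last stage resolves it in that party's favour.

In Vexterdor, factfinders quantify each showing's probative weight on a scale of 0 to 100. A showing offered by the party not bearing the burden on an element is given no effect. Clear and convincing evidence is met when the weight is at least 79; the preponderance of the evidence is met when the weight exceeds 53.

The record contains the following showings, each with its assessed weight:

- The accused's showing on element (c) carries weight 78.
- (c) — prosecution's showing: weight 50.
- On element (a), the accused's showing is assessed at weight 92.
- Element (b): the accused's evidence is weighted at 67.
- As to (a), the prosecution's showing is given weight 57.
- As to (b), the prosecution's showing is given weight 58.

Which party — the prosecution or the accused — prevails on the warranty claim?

Stage 1 (prosecution, the preponderance of the evidence, weight exceeds 53): (a) 57 (accused's 92 disregarded) > 53 — meets; (b) 58 (accused's 67 disregarded) > 53 — meets.
  The prosecution carries Stage 1; the accused now bears the burden.
Stage 2 (accused, clear and convincing evidence, weight is at least 79): (c) 78 (prosecution's 50 disregarded) < 79 — fails.
  Not every element is met, so the accused fails to carry Stage 2.
The analysis ends at Stage 2; the prosecution prevails.

prosecution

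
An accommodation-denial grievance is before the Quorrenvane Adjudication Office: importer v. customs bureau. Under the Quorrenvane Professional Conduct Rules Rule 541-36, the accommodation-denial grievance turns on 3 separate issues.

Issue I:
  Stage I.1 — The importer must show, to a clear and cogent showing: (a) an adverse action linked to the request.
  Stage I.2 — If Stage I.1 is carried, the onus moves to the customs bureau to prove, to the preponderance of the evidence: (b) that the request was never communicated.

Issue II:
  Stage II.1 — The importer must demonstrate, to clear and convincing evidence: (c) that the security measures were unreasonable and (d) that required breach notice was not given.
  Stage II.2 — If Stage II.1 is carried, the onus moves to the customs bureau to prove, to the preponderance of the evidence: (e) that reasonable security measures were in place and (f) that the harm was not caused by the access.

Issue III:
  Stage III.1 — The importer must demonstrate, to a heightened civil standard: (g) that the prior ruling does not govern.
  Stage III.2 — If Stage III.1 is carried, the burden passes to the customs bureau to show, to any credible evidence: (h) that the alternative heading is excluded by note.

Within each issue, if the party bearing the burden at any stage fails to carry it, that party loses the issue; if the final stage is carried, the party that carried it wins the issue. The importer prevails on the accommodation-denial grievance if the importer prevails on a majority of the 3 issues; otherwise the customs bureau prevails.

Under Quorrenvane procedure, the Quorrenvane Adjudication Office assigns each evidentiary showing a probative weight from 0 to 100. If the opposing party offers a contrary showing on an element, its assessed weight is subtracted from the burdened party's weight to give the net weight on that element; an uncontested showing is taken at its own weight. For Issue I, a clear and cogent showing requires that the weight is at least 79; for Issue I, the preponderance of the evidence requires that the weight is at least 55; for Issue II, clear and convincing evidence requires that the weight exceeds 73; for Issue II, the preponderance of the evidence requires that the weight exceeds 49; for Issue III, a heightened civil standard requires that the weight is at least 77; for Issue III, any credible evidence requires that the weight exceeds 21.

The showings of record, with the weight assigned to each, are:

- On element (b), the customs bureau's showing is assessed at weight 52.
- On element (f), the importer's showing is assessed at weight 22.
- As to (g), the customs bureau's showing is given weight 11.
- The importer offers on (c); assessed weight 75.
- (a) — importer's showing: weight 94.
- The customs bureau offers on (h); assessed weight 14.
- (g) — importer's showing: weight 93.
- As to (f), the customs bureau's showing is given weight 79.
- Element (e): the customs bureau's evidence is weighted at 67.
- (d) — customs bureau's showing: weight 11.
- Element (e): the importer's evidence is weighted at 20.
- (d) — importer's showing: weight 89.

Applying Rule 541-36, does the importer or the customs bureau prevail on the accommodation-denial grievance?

— Issue I —
Stage I.1 — burden on importer; standard: a clear and cogent showing (weight is at least 79).
    (a): 94 ≥ 79 [met]
  Stage I.1 is satisfied; the onus moves to the customs bureau.
Stage I.2 — burden on customs bureau; standard: the preponderance of the evidence (weight is at least 55).
    (b): 52 < 55 [not met]
  Not every element is met, so the customs bureau fails to carry Stage I.2.
The analysis ends at Stage I.2; the importer prevails on this issue.
— Issue II —
Stage II.1 (importer, clear and convincing evidence, weight exceeds 73): (c) 75 > 73 — meets; (d) net 89−11=78 > 73 — meets.
  All elements met. The burden passes to the customs bureau.
Stage II.2 (customs bureau, the preponderance of the evidence, weight exceeds 49): (e) net 67−20=47 ≤ 49 — fails; (f) net 79−22=57 > 49 — meets.
  The customs bureau does not carry Stage II.2.
So the importer prevails on this issue.
— Issue III —
At Stage III.1 the importer must meet a heightened civil standard (weight is at least 77): on (g) the weight is 93 less the opposing 11 gives net 82, which does reach 77, so (g) meets the standard.
  All elements met. The burden passes to the customs bureau.
At Stage III.2 the customs bureau must meet any credible evidence (weight exceeds 21): on (h) the weight is 14, ≤ 21, so (h) does not meet the standard.
  The customs bureau does not carry Stage III.2.
The importer prevails on this issue.
Per-issue: Issue I → importer; Issue II → importer; Issue III → importer. The importer must prevail on a majority of issues; overall, the importer prevails.

importer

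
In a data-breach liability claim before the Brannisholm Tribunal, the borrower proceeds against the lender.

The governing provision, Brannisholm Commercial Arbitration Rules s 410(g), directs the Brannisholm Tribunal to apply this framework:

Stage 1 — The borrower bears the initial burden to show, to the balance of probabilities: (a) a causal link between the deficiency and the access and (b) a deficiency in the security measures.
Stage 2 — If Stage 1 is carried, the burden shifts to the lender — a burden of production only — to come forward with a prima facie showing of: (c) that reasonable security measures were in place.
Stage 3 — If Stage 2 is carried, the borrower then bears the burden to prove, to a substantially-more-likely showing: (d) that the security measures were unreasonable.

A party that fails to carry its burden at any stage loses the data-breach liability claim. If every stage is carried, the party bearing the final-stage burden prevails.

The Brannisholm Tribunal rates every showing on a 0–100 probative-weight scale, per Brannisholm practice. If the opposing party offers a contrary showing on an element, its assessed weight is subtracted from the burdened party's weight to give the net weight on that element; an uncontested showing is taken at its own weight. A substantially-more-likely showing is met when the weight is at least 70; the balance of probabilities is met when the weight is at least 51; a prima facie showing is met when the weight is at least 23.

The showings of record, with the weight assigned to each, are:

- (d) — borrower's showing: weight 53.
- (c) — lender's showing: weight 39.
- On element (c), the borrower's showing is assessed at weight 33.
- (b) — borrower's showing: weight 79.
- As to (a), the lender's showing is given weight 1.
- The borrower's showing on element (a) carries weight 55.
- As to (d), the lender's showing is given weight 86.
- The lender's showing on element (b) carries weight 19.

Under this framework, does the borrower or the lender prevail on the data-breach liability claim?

borrower

Stage 1 (borrower, the balance of probabilities, weight is at least 51): (a) net 55−1=54 ≥ 51 — meets; (b) net 79−19=60 ≥ 51 — meets.
  Stage 1 carried; the burden shifts to the lender.
Stage 2 (lender, a prima facie showing, weight is at least 23): (c) net 39−33=6 < 23 — fails.
  Not every element is met, so the lender fails to carry Stage 2.
So the borrower prevails.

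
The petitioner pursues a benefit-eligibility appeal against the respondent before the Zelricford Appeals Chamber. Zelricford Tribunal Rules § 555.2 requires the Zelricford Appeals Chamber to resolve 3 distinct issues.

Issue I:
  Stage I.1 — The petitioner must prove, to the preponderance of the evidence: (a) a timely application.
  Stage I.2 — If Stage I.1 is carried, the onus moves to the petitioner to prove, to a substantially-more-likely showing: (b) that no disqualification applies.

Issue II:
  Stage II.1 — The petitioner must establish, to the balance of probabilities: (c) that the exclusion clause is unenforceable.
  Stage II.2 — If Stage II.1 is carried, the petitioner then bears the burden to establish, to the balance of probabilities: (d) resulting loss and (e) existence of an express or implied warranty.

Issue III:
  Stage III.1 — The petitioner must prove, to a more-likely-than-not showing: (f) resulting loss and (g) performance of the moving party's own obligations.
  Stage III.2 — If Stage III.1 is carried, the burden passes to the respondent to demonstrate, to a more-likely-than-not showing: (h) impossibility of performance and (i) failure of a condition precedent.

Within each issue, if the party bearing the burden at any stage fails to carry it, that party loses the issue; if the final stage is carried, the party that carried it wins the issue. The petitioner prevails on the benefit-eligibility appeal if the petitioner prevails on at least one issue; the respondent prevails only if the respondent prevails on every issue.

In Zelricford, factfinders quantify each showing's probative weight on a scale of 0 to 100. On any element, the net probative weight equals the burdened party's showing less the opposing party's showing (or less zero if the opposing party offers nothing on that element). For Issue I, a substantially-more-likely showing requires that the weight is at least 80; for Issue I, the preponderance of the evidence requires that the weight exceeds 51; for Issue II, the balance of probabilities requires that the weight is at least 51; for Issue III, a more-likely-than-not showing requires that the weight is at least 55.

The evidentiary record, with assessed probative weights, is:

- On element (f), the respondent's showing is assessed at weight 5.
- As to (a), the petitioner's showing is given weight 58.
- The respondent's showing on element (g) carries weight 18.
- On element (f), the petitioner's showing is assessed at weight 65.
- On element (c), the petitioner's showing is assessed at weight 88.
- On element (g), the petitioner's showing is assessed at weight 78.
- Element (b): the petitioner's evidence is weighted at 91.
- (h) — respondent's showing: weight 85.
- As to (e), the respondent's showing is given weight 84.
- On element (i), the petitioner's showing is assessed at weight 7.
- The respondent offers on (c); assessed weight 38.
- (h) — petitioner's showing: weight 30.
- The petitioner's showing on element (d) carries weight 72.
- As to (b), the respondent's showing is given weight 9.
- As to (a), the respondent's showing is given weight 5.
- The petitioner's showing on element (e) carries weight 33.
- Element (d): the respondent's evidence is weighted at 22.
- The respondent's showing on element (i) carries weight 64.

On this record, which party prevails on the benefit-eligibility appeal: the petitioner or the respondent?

— Issue I —
At Stage I.1 the petitioner must meet the preponderance of the evidence (weight exceeds 51): on (a) the weight is 58 less the opposing 5 gives net 53, which does exceed 51, so (a) meets the standard.
  All elements met. The petitioner retains the burden for Stage I.2.
At Stage I.2 the petitioner must meet a substantially-more-likely showing (weight is at least 80): on (b) the weight is 91 less the opposing 9 gives net 82, which does reach 80, so (b) meets the standard.
  The petitioner carries the last stage.
All stages carried — the petitioner prevails on this issue.
— Issue II —
At Stage II.1 the petitioner must meet the balance of probabilities (weight is at least 51): on (c) the weight is 88 less the opposing 38 gives net 50, < 51, so (c) does not meet the standard.
  The petitioner does not carry Stage II.1.
The respondent prevails on this issue.
— Issue III —
Stage III.1 — burden on petitioner; standard: a more-likely-than-not showing (weight is at least 55).
    (f): 65 − 5 = 60 ≥ 55 [met]
    (g): 78 − 18 = 60 ≥ 55 [met]
  Stage III.1 is satisfied; the onus moves to the respondent.
Stage III.2 — burden on respondent; standard: a more-likely-than-not showing (weight is at least 55).
    (h): 85 − 30 = 55 ≥ 55 [met]
    (i): 64 − 7 = 57 ≥ 55 [met]
  Stage III.2 carried; the final stage is satisfied.
All stages carried — the respondent prevails on this issue.
Per-issue: Issue I → petitioner; Issue II → respondent; Issue III → respondent. The petitioner must prevail on at least one issue; overall, the petitioner prevails.

petitioner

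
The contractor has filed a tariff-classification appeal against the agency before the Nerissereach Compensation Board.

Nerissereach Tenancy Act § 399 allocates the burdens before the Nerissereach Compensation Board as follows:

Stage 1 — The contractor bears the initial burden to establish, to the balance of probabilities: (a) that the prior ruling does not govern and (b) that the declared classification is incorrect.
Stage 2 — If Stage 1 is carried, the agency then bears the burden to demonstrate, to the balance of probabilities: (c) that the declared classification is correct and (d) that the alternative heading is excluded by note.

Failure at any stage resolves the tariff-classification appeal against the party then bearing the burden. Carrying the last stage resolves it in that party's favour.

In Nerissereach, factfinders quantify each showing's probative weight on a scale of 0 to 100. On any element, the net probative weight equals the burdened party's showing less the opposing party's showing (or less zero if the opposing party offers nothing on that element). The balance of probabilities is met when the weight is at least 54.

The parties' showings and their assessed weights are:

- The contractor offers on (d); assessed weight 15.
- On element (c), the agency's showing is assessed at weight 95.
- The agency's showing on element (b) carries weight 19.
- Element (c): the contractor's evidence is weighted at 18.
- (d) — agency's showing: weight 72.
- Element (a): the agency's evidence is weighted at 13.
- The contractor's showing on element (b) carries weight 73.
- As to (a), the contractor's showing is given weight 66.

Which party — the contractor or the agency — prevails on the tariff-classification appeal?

Stage 1 — burden on contractor; standard: the balance of probabilities (weight is at least 54).
    (a): 66 − 13 = 53 < 54 [not met]
    (b): 73 − 19 = 54 ≥ 54 [met]
  The contractor does not carry Stage 1.
The agency prevails.

agency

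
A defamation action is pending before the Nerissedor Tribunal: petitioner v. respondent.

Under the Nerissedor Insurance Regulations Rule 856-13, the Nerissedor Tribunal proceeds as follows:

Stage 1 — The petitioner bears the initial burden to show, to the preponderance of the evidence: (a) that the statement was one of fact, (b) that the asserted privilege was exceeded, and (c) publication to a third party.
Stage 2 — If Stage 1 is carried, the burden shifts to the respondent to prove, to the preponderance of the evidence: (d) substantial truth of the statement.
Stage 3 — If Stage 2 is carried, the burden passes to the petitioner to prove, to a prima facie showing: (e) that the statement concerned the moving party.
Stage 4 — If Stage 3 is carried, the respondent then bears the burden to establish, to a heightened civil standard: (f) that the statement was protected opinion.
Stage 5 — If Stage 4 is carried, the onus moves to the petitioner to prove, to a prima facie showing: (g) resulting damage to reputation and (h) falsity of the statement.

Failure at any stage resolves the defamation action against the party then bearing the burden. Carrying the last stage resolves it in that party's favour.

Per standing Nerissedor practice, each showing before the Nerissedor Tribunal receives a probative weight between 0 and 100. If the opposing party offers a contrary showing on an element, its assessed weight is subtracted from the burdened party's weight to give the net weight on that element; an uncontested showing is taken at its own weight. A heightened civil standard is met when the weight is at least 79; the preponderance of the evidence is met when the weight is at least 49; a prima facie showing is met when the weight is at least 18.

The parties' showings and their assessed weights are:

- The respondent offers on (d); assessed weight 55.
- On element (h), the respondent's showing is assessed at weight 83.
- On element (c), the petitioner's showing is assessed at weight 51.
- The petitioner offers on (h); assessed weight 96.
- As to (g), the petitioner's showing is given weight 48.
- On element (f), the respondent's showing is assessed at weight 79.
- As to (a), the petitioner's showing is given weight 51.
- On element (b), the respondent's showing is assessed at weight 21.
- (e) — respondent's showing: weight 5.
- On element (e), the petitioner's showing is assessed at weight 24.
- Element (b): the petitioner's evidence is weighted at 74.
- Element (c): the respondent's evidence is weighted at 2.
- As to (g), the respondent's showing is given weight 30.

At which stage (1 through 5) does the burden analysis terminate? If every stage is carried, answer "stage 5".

stage 5

Stage 1 — burden on petitioner; standard: the preponderance of the evidence (weight is at least 49).
    (a): 51 ≥ 49 [met]
    (b): 74 − 21 = 53 ≥ 49 [met]
    (c): 51 − 2 = 49 ≥ 49 [met]
  Stage 1 is satisfied; the onus moves to the respondent.
Stage 2 — burden on respondent; standard: the preponderance of the evidence (weight is at least 49).
    (d): 55 ≥ 49 [met]
  All elements met. The burden passes to the petitioner.
Stage 3 — burden on petitioner; standard: a prima facie showing (weight is at least 18).
    (e): 24 − 5 = 19 ≥ 18 [met]
  Stage 3 is satisfied; the onus moves to the respondent.
Stage 4 — burden on respondent; standard: a heightened civil standard (weight is at least 79).
    (f): 79 ≥ 79 [met]
  Stage 4 carried; the burden shifts to the petitioner.
Stage 5 — burden on petitioner; standard: a prima facie showing (weight is at least 18).
    (g): 48 − 30 = 18 ≥ 18 [met]
    (h): 96 − 83 = 13 < 18 [not met]
  Not every element is met, so the petitioner fails to carry Stage 5.
So the respondent prevails.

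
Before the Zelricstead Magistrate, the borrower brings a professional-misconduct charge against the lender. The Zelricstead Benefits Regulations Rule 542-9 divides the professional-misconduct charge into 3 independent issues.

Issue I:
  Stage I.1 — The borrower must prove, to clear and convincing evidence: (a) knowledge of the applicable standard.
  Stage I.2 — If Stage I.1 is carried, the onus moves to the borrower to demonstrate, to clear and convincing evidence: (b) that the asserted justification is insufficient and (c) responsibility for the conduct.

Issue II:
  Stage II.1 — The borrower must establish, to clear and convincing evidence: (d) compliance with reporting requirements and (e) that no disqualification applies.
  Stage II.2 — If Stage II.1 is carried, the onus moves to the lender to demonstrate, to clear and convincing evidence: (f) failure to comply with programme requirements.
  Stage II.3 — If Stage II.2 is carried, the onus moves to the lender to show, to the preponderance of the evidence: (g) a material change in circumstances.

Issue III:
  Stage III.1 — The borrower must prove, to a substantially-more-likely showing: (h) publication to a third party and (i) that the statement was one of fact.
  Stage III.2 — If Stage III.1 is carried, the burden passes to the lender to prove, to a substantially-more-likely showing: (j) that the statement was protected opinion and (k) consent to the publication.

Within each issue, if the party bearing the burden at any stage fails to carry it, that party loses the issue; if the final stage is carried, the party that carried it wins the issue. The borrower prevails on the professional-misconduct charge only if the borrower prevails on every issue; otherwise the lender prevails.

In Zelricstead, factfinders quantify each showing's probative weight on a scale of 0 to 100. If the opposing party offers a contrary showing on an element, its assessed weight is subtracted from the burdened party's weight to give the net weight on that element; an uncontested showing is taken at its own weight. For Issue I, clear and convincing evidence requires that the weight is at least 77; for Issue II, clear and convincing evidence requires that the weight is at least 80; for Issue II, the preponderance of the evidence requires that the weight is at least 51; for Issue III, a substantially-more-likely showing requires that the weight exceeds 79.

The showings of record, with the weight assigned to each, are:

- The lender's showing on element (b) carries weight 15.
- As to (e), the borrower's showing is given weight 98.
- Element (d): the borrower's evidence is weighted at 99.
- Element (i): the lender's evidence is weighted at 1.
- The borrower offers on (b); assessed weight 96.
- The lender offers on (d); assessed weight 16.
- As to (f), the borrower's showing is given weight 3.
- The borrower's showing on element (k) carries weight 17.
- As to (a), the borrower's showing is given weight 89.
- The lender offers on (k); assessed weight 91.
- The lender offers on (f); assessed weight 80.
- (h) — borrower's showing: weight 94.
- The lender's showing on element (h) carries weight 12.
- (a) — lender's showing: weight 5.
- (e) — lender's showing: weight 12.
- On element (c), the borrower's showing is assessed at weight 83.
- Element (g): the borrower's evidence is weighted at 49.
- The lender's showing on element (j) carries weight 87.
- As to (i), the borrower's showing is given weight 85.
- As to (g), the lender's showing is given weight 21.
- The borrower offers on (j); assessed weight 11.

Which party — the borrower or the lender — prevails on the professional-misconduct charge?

borrower

— Issue I —
Stage I.1 (borrower, clear and convincing evidence, weight is at least 77): (a) net 89−5=84 ≥ 77 — meets.
  Stage I.1 is satisfied; the borrower continues to bear the burden.
Stage I.2 (borrower, clear and convincing evidence, weight is at least 77): (b) net 96−15=81 ≥ 77 — meets; (c) 83 ≥ 77 — meets.
  All elements met at the final stage.
All stages carried — the borrower prevails on this issue.
— Issue II —
Stage II.1 — burden on borrower; standard: clear and convincing evidence (weight is at least 80).
    (d): 99 − 16 = 83 ≥ 80 [met]
    (e): 98 − 12 = 86 ≥ 80 [met]
  All elements met. The burden passes to the lender.
Stage II.2 — burden on lender; standard: clear and convincing evidence (weight is at least 80).
    (f): 80 − 3 = 77 < 80 [not met]
  Stage II.2 not carried; the lender fails its burden.
The borrower prevails on this issue.
— Issue III —
Stage III.1 — burden on borrower; standard: a substantially-more-likely showing (weight exceeds 79).
    (h): 94 − 12 = 82 > 79 [met]
    (i): 85 − 1 = 84 > 79 [met]
  Stage III.1 is satisfied; the onus moves to the lender.
Stage III.2 — burden on lender; standard: a substantially-more-likely showing (weight exceeds 79).
    (j): 87 − 11 = 76 ≤ 79 [not met]
    (k): 91 − 17 = 74 ≤ 79 [not met]
  Stage III.2 not carried; the lender fails its burden.
So the borrower prevails on this issue.
Per-issue: Issue I → borrower; Issue II → borrower; Issue III → borrower. The borrower must prevail on every issue; overall, the borrower prevails.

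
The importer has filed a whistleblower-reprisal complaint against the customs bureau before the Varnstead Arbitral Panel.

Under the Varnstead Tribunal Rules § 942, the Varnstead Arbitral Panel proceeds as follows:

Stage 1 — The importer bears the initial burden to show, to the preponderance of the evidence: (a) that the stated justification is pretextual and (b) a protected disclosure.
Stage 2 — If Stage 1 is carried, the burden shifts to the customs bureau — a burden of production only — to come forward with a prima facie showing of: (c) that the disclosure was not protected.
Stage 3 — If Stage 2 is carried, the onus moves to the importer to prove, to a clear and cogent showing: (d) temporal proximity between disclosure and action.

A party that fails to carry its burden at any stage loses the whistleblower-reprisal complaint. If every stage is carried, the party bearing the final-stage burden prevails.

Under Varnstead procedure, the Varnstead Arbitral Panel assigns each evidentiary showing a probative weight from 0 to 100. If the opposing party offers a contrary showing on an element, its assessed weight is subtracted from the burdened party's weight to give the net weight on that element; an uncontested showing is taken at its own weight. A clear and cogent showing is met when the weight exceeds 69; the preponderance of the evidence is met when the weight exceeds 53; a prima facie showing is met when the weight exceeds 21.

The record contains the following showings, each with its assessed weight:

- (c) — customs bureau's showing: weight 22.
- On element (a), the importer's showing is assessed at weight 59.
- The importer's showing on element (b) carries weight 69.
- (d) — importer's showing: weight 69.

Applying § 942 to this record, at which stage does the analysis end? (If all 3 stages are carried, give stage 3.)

Stage 1 (importer, the preponderance of the evidence, weight exceeds 53): (a) 59 > 53 — meets; (b) 69 > 53 — meets.
  Stage 1 carried; the burden shifts to the customs bureau.
Stage 2 (customs bureau, a prima facie showing, weight exceeds 21): (c) 22 > 21 — meets.
  Stage 2 carried; the burden shifts to the importer.
Stage 3 (importer, a clear and cogent showing, weight exceeds 69): (d) 69 ≤ 69 — fails.
  Stage 3 not carried; the importer fails its burden.
The customs bureau prevails.

stage 3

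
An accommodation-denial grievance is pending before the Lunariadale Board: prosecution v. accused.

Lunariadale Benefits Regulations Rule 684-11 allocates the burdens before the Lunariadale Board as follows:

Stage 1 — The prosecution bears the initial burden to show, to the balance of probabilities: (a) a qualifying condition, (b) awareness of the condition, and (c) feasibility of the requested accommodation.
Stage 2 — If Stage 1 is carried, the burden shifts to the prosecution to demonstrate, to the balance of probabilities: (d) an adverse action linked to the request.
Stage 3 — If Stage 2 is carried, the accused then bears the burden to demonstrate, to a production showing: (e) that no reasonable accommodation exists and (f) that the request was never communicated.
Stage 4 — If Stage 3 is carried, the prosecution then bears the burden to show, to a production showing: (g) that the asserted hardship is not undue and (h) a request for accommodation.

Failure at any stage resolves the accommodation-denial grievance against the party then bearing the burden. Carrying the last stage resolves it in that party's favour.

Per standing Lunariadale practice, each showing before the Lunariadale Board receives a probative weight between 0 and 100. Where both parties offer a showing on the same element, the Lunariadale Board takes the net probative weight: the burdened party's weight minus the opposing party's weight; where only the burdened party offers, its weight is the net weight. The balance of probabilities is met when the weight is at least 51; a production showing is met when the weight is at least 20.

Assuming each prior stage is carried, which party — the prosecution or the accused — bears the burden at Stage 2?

prosecution

Stage 2's rule assigns the burden to the prosecution (to the balance of probabilities).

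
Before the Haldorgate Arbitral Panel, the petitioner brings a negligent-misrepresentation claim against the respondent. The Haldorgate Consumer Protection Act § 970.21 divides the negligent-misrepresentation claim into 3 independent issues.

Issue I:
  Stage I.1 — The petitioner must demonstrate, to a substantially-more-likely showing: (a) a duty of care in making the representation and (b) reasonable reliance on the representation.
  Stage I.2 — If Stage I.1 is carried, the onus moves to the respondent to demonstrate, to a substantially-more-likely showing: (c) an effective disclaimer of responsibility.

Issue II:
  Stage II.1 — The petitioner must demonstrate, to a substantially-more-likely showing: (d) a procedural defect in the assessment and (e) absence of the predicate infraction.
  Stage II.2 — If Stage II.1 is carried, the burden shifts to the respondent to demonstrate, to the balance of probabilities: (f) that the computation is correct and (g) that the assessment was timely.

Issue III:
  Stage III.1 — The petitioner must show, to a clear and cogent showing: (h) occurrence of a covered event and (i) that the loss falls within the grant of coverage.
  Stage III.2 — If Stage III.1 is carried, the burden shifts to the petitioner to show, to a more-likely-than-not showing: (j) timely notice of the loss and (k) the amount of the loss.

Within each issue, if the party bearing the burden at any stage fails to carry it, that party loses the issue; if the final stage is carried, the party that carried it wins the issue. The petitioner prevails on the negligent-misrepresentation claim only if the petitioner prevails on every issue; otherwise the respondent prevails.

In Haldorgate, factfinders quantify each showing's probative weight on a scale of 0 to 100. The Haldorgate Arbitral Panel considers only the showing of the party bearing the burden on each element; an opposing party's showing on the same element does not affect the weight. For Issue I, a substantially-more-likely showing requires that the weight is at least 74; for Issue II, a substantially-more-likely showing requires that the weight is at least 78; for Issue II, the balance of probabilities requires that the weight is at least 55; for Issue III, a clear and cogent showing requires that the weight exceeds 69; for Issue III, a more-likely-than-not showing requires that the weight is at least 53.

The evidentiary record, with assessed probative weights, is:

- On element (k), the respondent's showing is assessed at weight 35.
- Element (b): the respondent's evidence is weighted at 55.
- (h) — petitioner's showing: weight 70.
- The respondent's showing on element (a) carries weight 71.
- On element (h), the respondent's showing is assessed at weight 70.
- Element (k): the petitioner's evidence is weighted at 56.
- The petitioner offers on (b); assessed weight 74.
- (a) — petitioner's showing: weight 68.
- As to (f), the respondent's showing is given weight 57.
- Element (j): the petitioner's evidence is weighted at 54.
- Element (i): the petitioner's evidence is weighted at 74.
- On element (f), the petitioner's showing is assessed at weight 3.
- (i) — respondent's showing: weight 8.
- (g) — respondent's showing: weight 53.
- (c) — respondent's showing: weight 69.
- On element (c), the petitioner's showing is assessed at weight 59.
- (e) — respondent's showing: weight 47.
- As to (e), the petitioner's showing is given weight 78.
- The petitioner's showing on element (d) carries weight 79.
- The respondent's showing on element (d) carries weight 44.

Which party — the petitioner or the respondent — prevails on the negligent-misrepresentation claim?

— Issue I —
Stage I.1 (petitioner, a substantially-more-likely showing, weight is at least 74): (a) 68 (respondent's 71 disregarded) < 74 — fails; (b) 74 (respondent's 55 disregarded) ≥ 74 — meets.
  Stage I.1 not carried; the petitioner fails its burden.
The respondent prevails on this issue.
— Issue II —
Stage II.1 (petitioner, a substantially-more-likely showing, weight is at least 78): (d) 79 (respondent's 44 disregarded) ≥ 78 — meets; (e) 78 (respondent's 47 disregarded) ≥ 78 — meets.
  Stage II.1 is satisfied; the onus moves to the respondent.
Stage II.2 (respondent, the balance of probabilities, weight is at least 55): (f) 57 (petitioner's 3 disregarded) ≥ 55 — meets; (g) 53 < 55 — fails.
  Stage II.2 not carried; the respondent fails its burden.
So the petitioner prevails on this issue.
— Issue III —
Stage III.1 (petitioner, a clear and cogent showing, weight exceeds 69): (h) 70 (respondent's 70 disregarded) > 69 — meets; (i) 74 (respondent's 8 disregarded) > 69 — meets.
  Stage III.1 is satisfied; the petitioner continues to bear the burden.
Stage III.2 (petitioner, a more-likely-than-not showing, weight is at least 53): (j) 54 ≥ 53 — meets; (k) 56 (respondent's 35 disregarded) ≥ 53 — meets.
  Stage III.2 carried; the final stage is satisfied.
Every stage carried; the petitioner prevails on this issue.
Per-issue: Issue I → respondent; Issue II → petitioner; Issue III → petitioner. The petitioner must prevail on every issue; overall, the respondent prevails.

respondent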